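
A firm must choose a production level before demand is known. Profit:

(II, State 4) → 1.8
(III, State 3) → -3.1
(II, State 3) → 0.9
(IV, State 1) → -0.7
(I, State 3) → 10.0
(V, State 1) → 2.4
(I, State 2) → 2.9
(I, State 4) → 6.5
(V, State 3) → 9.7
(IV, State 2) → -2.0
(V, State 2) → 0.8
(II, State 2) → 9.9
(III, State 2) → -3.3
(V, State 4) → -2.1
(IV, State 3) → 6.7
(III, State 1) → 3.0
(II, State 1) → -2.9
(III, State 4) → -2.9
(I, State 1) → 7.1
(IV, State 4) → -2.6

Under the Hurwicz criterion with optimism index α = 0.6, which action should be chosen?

I: 0.6·10.0 + 0.4·2.9 = 7.16
II: 0.6·9.9 + 0.4·(-2.9) = 4.78
III: 0.6·3.0 + 0.4·(-3.3) = 0.48
IV: 0.6·6.7 + 0.4·(-2.6) = 2.98
V: 0.6·9.7 + 0.4·(-2.1) = 4.98
Highest Hurwicz score = 7.16 → I.

I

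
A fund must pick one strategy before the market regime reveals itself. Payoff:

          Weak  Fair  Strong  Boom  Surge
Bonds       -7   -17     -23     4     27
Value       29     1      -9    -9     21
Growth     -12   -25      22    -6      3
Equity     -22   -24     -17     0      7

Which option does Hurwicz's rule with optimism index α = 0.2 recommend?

Bonds: 0.2·27 + 0.8·(-23) = -13
Value: 0.2·29 + 0.8·(-9) = -1.4
Growth: 0.2·22 + 0.8·(-25) = -15.6
Equity: 0.2·7 + 0.8·(-24) = -17.8
Highest Hurwicz score = -1.4 → Value.

Value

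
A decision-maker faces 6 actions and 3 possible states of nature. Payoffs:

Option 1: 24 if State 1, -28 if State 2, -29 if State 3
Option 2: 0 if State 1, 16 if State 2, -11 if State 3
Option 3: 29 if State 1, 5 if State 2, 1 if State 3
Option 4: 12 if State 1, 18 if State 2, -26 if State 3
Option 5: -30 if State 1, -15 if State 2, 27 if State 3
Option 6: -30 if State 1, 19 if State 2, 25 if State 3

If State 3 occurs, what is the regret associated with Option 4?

53

Best payoff under State 3 is 27.
Regret = 27 − (-26) = 53.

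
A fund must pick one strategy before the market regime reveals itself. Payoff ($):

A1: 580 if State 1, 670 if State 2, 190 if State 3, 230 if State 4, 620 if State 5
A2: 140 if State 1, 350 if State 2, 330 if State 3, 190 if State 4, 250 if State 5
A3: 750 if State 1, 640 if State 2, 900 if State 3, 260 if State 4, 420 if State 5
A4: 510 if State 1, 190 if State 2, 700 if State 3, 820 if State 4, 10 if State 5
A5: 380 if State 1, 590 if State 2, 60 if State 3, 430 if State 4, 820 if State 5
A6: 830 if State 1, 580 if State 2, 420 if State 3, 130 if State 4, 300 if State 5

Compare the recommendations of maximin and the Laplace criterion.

Row minima: A1=190, A2=140, A3=260, A4=10, A5=60, A6=130
Best worst-case = 260 → A3.
Row averages: A1=458, A2=252, A3=594, A4=446, A5=456, A6=452
Highest average = 594 → A3.

maximin → A3; laplace → A3 (agree)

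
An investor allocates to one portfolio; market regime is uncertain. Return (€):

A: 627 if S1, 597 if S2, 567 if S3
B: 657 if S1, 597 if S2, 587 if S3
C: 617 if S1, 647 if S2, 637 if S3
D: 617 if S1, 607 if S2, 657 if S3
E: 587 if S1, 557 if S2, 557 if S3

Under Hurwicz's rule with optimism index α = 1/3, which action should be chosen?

C

A: 1/3·627 + 2/3·567 = 587
B: 1/3·657 + 2/3·587 = 1831/3
C: 1/3·647 + 2/3·617 = 627
D: 1/3·657 + 2/3·607 = 1871/3
E: 1/3·587 + 2/3·557 = 567
Highest Hurwicz score = 627 → C.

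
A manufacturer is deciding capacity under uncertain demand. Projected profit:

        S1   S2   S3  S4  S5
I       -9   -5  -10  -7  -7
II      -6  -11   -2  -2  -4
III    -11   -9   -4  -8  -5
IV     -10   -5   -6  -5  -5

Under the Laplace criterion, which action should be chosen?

Row averages: I=-7.6, II=-5, III=-7.4, IV=-6.2
Highest average = -5 → II.

II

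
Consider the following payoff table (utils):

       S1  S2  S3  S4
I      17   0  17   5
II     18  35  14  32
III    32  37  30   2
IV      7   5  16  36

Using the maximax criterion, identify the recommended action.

III

Row maxima: I=17, II=35, III=37, IV=36
Best best-case = 37 → III.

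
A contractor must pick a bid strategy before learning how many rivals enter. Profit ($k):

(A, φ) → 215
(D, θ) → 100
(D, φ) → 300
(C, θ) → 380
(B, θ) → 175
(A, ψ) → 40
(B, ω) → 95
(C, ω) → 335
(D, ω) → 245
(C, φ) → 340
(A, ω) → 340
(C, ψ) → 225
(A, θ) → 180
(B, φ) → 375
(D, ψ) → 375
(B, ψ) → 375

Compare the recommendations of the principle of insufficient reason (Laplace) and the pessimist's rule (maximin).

laplace → C; maximin → C (agree)

Row averages: A=193.75, B=255, C=320, D=255
Highest average = 320 → C.
Row minima: A=40, B=95, C=225, D=100
Best worst-case = 225 → C.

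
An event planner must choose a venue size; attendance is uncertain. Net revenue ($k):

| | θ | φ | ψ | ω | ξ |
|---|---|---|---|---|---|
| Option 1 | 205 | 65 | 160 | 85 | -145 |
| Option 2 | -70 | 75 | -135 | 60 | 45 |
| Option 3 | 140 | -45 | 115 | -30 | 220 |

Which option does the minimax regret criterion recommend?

Column bests: θ=205, φ=75, ψ=160, ω=85, ξ=220.
Option 1 regrets: 0, 10, 0, 0, 365 → max 365
Option 2 regrets: 275, 0, 295, 25, 175 → max 295
Option 3 regrets: 65, 120, 45, 115, 0 → max 120
Smallest max regret = 120 → Option 3.

Option 3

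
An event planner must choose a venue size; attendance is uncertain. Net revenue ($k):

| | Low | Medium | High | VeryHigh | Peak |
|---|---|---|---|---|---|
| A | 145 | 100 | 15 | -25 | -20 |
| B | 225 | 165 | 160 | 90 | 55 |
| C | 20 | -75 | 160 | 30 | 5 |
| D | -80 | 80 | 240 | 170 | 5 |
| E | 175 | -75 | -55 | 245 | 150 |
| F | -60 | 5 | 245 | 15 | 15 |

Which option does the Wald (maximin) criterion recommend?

Row minima: A=-25, B=55, C=-75, D=-80, E=-75, F=-60
Best worst-case = 55 → B.

B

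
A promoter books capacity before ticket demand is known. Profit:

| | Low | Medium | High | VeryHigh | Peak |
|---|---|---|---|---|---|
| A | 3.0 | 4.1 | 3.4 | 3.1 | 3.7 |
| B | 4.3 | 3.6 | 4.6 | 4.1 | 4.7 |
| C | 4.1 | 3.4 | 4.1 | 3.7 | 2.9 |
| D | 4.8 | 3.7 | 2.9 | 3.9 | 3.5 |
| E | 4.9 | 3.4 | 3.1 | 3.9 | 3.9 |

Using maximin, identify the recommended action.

Row minima: A=3.0, B=3.6, C=2.9, D=2.9, E=3.1
Best worst-case = 3.6 → B.

B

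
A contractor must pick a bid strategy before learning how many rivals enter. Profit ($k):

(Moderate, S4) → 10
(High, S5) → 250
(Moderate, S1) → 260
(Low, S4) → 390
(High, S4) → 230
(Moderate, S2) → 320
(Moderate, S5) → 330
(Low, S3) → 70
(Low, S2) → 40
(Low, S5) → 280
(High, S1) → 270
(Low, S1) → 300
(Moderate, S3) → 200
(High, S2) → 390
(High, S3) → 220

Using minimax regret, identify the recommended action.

Column bests: S1=300, S2=390, S3=220, S4=390, S5=330.
Low regrets: 0, 350, 150, 0, 50 → max 350
Moderate regrets: 40, 70, 20, 380, 0 → max 380
High regrets: 30, 0, 0, 160, 80 → max 160
Smallest max regret = 160 → High.

High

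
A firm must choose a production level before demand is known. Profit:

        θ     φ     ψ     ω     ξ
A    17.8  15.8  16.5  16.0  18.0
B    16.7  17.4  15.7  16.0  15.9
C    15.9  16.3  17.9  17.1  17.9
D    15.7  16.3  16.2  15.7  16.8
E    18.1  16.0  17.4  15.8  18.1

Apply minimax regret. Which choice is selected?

E

Column bests: θ=18.1, φ=17.4, ψ=17.9, ω=17.1, ξ=18.1.
A regrets: 0.3, 1.6, 1.4, 1.1, 0.1 → max 1.6
B regrets: 1.4, 0.0, 2.2, 1.1, 2.2 → max 2.2
C regrets: 2.2, 1.1, 0.0, 0.0, 0.2 → max 2.2
D regrets: 2.4, 1.1, 1.7, 1.4, 1.3 → max 2.4
E regrets: 0.0, 1.4, 0.5, 1.3, 0.0 → max 1.4
Smallest max regret = 1.4 → E.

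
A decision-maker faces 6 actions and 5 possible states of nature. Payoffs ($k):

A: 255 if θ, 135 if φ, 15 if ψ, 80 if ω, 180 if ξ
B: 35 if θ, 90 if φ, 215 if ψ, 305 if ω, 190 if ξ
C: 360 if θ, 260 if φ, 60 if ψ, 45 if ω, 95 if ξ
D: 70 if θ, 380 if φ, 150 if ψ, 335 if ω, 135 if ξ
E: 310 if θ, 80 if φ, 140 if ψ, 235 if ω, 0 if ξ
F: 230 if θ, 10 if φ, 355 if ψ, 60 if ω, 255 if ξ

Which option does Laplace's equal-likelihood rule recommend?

Row averages: A=133, B=167, C=164, D=214, E=153, F=182
Highest average = 214 → D.

D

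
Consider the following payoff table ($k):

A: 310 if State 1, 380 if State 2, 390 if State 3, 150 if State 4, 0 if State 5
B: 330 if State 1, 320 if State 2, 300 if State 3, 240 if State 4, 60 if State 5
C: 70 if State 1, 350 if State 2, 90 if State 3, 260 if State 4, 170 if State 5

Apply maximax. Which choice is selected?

A

Row maxima: A=390, B=330, C=350
Best best-case = 390 → A.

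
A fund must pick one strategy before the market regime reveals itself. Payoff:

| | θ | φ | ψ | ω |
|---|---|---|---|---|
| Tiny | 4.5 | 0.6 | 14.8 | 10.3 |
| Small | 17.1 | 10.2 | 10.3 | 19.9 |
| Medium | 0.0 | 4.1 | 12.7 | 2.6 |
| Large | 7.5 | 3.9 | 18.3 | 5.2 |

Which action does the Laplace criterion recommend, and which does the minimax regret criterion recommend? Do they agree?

Row averages: Tiny=7.55, Small=14.375, Medium=4.85, Large=8.725
Highest average = 14.375 → Small.
Column bests: θ=17.1, φ=10.2, ψ=18.3, ω=19.9.
Tiny regrets: 12.6, 9.6, 3.5, 9.6 → max 12.6
Small regrets: 0.0, 0.0, 8.0, 0.0 → max 8.0
Medium regrets: 17.1, 6.1, 5.6, 17.3 → max 17.3
Large regrets: 9.6, 6.3, 0.0, 14.7 → max 14.7
Smallest max regret = 8.0 → Small.

laplace → Small; minimax regret → Small (agree)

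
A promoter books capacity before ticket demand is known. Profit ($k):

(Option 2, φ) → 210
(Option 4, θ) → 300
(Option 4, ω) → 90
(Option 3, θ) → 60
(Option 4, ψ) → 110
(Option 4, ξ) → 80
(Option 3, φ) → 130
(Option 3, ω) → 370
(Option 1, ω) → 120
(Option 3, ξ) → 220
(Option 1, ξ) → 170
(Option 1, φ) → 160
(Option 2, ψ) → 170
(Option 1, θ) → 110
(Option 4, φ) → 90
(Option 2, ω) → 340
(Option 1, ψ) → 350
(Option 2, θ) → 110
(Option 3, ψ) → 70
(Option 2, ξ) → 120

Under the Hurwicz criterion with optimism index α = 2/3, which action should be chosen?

Option 1: 2/3·350 + 1/3·110 = 270
Option 2: 2/3·340 + 1/3·110 = 790/3
Option 3: 2/3·370 + 1/3·60 = 800/3
Option 4: 2/3·300 + 1/3·80 = 680/3
Highest Hurwicz score = 270 → Option 1.

Option 1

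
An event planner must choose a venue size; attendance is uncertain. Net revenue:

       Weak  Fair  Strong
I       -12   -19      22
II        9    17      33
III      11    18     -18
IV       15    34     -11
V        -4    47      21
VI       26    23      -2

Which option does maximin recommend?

Row minima: I=-19, II=9, III=-18, IV=-11, V=-4, VI=-2
Best worst-case = 9 → II.

II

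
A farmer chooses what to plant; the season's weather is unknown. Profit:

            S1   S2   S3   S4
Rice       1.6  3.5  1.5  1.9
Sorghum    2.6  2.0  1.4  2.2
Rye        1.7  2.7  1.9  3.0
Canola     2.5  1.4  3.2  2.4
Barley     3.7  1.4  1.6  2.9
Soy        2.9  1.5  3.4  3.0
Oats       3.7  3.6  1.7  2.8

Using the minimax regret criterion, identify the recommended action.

Column bests: S1=3.7, S2=3.6, S3=3.4, S4=3.0.
Rice regrets: 2.1, 0.1, 1.9, 1.1 → max 2.1
Sorghum regrets: 1.1, 1.6, 2.0, 0.8 → max 2.0
Rye regrets: 2.0, 0.9, 1.5, 0.0 → max 2.0
Canola regrets: 1.2, 2.2, 0.2, 0.6 → max 2.2
Barley regrets: 0.0, 2.2, 1.8, 0.1 → max 2.2
Soy regrets: 0.8, 2.1, 0.0, 0.0 → max 2.1
Oats regrets: 0.0, 0.0, 1.7, 0.2 → max 1.7
Smallest max regret = 1.7 → Oats.

Oats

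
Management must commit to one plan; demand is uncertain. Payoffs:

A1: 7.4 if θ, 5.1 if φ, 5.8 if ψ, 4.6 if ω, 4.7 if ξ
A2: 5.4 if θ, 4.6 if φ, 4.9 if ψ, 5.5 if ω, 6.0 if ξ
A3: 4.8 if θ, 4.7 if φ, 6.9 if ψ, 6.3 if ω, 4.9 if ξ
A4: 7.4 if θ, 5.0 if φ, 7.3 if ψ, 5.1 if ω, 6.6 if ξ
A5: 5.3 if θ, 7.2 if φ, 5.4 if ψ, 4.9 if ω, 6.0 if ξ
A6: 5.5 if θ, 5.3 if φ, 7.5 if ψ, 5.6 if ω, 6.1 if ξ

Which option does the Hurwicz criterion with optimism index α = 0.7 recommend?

A1: 0.7·7.4 + 0.3·4.6 = 6.56
A2: 0.7·6.0 + 0.3·4.6 = 5.58
A3: 0.7·6.9 + 0.3·4.7 = 6.24
A4: 0.7·7.4 + 0.3·5.0 = 6.68
A5: 0.7·7.2 + 0.3·4.9 = 6.51
A6: 0.7·7.5 + 0.3·5.3 = 6.84
Highest Hurwicz score = 6.84 → A6.

A6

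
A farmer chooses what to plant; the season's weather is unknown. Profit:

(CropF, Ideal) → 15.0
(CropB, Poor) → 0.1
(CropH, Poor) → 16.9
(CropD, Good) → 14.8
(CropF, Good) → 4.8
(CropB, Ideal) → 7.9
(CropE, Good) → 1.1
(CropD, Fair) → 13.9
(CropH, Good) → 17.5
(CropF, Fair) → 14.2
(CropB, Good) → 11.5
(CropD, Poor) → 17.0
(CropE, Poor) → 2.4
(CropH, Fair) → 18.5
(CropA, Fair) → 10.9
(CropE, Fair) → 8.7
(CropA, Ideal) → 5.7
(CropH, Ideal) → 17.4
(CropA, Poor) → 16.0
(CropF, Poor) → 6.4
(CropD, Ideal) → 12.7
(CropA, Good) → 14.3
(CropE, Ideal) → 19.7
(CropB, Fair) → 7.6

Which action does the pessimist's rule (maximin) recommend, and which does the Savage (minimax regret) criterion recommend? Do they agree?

Row minima: CropE=1.1, CropF=4.8, CropH=16.9, CropD=12.7, CropA=5.7, CropB=0.1
Best worst-case = 16.9 → CropH.
Column bests: Poor=17.0, Fair=18.5, Good=17.5, Ideal=19.7.
CropE regrets: 14.6, 9.8, 16.4, 0.0 → max 16.4
CropF regrets: 10.6, 4.3, 12.7, 4.7 → max 12.7
CropH regrets: 0.1, 0.0, 0.0, 2.3 → max 2.3
CropD regrets: 0.0, 4.6, 2.7, 7.0 → max 7.0
CropA regrets: 1.0, 7.6, 3.2, 14.0 → max 14.0
CropB regrets: 16.9, 10.9, 6.0, 11.8 → max 16.9
Smallest max regret = 2.3 → CropH.

maximin → CropH; minimax regret → CropH (agree)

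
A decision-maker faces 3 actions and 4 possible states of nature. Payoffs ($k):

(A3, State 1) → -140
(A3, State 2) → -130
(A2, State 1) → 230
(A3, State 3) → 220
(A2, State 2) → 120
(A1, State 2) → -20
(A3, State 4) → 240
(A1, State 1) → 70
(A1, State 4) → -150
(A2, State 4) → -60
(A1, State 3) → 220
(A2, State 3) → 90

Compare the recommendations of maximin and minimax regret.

Row minima: A1=-150, A2=-60, A3=-140
Best worst-case = -60 → A2.
Column bests: State 1=230, State 2=120, State 3=220, State 4=240.
A1 regrets: 160, 140, 0, 390 → max 390
A2 regrets: 0, 0, 130, 300 → max 300
A3 regrets: 370, 250, 0, 0 → max 370
Smallest max regret = 300 → A2.

maximin → A2; minimax regret → A2 (agree)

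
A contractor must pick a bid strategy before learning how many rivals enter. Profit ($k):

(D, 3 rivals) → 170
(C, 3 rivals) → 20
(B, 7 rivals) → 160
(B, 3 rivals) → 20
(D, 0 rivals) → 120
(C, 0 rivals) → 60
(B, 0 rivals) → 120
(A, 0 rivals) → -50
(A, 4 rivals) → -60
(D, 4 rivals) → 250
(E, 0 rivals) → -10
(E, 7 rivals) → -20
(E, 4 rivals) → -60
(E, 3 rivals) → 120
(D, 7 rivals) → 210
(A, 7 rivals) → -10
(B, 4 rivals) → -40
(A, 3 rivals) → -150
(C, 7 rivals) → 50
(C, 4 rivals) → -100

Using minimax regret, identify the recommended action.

D

Column bests: 0 rivals=120, 3 rivals=170, 4 rivals=250, 7 rivals=210.
A regrets: 170, 320, 310, 220 → max 320
B regrets: 0, 150, 290, 50 → max 290
C regrets: 60, 150, 350, 160 → max 350
D regrets: 0, 0, 0, 0 → max 0
E regrets: 130, 50, 310, 230 → max 310
Smallest max regret = 0 → D.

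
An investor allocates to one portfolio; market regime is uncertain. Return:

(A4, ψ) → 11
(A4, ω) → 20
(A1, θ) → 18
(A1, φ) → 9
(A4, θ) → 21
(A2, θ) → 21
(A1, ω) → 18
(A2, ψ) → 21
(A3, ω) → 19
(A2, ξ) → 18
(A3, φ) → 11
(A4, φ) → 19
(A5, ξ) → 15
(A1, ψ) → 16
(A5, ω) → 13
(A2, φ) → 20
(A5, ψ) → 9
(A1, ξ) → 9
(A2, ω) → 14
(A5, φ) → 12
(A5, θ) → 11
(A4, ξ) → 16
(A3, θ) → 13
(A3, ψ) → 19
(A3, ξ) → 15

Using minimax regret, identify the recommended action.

A2

Column bests: θ=21, φ=20, ψ=21, ω=20, ξ=18.
A1 regrets: 3, 11, 5, 2, 9 → max 11
A2 regrets: 0, 0, 0, 6, 0 → max 6
A3 regrets: 8, 9, 2, 1, 3 → max 9
A4 regrets: 0, 1, 10, 0, 2 → max 10
A5 regrets: 10, 8, 12, 7, 3 → max 12
Smallest max regret = 6 → A2.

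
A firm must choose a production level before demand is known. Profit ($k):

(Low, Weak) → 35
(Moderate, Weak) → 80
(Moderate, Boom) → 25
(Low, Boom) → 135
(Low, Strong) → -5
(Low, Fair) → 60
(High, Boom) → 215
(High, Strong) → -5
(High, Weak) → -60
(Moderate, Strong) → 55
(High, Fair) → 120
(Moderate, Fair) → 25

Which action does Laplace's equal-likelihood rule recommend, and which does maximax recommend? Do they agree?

Row averages: Low=56.25, Moderate=46.25, High=67.5
Highest average = 67.5 → High.
Row maxima: Low=135, Moderate=80, High=215
Best best-case = 215 → High.

laplace → High; maximax → High (agree)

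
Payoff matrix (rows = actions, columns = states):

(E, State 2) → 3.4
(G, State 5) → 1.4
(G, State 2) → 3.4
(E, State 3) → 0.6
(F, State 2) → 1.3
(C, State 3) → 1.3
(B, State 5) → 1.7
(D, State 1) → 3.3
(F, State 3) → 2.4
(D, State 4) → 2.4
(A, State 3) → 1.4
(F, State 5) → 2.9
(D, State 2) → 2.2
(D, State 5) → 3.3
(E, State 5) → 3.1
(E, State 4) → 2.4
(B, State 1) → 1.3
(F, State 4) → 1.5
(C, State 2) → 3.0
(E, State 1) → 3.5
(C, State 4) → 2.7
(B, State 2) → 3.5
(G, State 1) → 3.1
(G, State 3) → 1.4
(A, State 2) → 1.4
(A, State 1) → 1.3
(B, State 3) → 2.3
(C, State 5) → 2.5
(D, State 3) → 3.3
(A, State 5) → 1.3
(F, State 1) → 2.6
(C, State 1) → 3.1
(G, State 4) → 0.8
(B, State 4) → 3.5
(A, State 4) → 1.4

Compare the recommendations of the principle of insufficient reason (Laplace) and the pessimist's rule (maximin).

laplace → D; maximin → D (agree)

Row averages: A=1.36, B=2.46, C=2.52, D=2.9, E=2.6, F=2.14, G=2.02
Highest average = 2.9 → D.
Row minima: A=1.3, B=1.3, C=1.3, D=2.2, E=0.6, F=1.3, G=0.8
Best worst-case = 2.2 → D.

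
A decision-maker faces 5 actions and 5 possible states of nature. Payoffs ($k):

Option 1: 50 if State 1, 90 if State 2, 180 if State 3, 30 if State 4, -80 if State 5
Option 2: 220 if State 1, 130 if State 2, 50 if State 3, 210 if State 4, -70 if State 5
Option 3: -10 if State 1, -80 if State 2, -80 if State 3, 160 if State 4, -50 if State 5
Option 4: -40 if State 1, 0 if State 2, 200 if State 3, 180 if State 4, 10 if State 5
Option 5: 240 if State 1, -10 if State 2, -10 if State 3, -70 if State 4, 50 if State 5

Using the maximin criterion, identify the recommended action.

Option 4

Row minima: Option 1=-80, Option 2=-70, Option 3=-80, Option 4=-40, Option 5=-70
Best worst-case = -40 → Option 4.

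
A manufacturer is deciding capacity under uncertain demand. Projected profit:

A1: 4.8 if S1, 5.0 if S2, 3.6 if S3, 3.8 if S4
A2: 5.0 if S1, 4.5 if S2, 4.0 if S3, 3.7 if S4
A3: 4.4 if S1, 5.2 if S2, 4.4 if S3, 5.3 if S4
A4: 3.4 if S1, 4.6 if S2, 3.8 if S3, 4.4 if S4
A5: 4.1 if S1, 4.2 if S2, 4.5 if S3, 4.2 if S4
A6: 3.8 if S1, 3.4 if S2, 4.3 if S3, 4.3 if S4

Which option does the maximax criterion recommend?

Row maxima: A1=5.0, A2=5.0, A3=5.3, A4=4.6, A5=4.5, A6=4.3
Best best-case = 5.3 → A3.

A3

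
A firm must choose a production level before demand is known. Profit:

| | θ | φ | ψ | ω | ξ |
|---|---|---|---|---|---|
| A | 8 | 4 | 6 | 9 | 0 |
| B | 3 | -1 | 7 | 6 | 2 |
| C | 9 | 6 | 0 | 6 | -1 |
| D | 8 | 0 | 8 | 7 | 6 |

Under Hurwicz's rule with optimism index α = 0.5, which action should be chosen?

A: 0.5·9 + 0.5·0 = 4.5
B: 0.5·7 + 0.5·(-1) = 3
C: 0.5·9 + 0.5·(-1) = 4
D: 0.5·8 + 0.5·0 = 4
Highest Hurwicz score = 4.5 → A.

A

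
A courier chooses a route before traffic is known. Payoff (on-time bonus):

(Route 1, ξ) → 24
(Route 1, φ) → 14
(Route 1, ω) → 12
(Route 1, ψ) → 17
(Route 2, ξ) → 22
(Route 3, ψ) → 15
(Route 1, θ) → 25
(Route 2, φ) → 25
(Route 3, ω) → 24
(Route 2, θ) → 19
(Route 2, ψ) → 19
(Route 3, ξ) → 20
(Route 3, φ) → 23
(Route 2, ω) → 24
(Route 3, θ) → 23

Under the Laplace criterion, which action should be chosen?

Route 2

Row averages: Route 1=18.4, Route 2=21.8, Route 3=21
Highest average = 21.8 → Route 2.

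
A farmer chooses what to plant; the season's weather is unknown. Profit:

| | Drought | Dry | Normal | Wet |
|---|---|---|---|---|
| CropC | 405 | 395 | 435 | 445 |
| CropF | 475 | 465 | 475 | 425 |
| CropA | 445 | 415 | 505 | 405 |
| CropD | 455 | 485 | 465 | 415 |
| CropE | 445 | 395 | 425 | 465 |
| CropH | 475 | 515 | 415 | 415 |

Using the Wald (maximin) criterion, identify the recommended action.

Row minima: CropC=395, CropF=425, CropA=405, CropD=415, CropE=395, CropH=415
Best worst-case = 425 → CropF.

CropF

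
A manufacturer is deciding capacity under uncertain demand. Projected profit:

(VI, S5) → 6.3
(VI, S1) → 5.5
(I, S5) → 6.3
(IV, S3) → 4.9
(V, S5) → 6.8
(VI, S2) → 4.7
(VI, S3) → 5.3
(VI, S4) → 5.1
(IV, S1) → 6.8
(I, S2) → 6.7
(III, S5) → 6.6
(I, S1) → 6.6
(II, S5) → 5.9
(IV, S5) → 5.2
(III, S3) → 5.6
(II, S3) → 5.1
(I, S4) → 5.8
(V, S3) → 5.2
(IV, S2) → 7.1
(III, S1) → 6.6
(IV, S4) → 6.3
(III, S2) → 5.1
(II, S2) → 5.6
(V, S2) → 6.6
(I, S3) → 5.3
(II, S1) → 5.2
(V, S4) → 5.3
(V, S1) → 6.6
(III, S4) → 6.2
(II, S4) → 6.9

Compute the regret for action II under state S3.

0.5

Best payoff under S3 is 5.6.
Regret = 5.6 − 5.1 = 0.5.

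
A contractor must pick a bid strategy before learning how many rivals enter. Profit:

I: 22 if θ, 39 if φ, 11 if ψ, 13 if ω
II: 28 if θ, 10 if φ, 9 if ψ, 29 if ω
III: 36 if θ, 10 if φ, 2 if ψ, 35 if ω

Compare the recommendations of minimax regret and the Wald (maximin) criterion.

minimax regret → I; maximin → I (agree)

Column bests: θ=36, φ=39, ψ=11, ω=35.
I regrets: 14, 0, 0, 22 → max 22
II regrets: 8, 29, 2, 6 → max 29
III regrets: 0, 29, 9, 0 → max 29
Smallest max regret = 22 → I.
Row minima: I=11, II=9, III=2
Best worst-case = 11 → I.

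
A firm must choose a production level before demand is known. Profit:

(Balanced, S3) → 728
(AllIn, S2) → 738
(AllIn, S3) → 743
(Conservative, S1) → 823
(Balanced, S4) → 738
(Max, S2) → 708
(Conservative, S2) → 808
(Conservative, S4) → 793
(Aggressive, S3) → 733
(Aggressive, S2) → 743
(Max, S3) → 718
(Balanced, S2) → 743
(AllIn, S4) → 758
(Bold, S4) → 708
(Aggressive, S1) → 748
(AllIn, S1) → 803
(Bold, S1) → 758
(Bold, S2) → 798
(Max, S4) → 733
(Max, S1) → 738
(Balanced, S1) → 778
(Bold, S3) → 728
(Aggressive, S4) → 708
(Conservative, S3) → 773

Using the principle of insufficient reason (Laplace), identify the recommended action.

Conservative

Row averages: Conservative=799.25, Balanced=746.75, Aggressive=733, Bold=748, AllIn=760.5, Max=724.25
Highest average = 799.25 → Conservative.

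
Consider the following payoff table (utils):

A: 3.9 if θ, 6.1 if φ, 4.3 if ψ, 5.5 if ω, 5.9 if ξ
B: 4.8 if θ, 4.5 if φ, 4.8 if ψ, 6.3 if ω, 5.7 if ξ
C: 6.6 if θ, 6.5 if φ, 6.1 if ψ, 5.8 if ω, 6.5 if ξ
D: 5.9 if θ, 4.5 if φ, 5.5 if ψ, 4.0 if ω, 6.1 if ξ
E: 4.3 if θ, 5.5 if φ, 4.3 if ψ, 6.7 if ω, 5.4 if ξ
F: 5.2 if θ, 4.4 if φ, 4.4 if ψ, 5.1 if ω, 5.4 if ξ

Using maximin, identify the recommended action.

C

Row minima: A=3.9, B=4.5, C=5.8, D=4.0, E=4.3, F=4.4
Best worst-case = 5.8 → C.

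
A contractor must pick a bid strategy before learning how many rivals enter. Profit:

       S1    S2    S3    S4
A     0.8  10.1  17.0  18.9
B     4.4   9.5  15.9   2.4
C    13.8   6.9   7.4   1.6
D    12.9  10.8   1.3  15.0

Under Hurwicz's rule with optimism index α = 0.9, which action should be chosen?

A

A: 0.9·18.9 + 0.1·0.8 = 17.09
B: 0.9·15.9 + 0.1·2.4 = 14.55
C: 0.9·13.8 + 0.1·1.6 = 12.58
D: 0.9·15.0 + 0.1·1.3 = 13.63
Highest Hurwicz score = 17.09 → A.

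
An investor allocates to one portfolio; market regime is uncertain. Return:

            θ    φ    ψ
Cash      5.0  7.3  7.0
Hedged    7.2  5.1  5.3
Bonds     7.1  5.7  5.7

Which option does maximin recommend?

Row minima: Cash=5.0, Hedged=5.1, Bonds=5.7
Best worst-case = 5.7 → Bonds.

Bonds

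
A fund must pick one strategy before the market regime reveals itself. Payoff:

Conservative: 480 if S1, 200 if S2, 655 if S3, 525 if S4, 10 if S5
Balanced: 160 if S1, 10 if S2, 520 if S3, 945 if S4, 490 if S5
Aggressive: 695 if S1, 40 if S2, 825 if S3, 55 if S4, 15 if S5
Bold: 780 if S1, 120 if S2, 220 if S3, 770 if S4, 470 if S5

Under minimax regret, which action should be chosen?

Column bests: S1=780, S2=200, S3=825, S4=945, S5=490.
Conservative regrets: 300, 0, 170, 420, 480 → max 480
Balanced regrets: 620, 190, 305, 0, 0 → max 620
Aggressive regrets: 85, 160, 0, 890, 475 → max 890
Bold regrets: 0, 80, 605, 175, 20 → max 605
Smallest max regret = 480 → Conservative.

Conservative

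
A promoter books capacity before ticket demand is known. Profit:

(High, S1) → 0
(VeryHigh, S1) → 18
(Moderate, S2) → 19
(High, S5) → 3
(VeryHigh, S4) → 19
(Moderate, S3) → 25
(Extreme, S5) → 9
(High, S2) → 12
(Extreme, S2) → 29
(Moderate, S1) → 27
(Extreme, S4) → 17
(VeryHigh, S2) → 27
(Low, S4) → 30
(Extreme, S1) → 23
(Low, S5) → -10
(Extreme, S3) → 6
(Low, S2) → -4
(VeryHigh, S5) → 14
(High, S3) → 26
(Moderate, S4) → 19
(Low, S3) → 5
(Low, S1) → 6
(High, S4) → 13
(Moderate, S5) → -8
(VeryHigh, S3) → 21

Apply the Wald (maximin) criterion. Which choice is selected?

VeryHigh

Row minima: Low=-10, Moderate=-8, High=0, VeryHigh=14, Extreme=6
Best worst-case = 14 → VeryHigh.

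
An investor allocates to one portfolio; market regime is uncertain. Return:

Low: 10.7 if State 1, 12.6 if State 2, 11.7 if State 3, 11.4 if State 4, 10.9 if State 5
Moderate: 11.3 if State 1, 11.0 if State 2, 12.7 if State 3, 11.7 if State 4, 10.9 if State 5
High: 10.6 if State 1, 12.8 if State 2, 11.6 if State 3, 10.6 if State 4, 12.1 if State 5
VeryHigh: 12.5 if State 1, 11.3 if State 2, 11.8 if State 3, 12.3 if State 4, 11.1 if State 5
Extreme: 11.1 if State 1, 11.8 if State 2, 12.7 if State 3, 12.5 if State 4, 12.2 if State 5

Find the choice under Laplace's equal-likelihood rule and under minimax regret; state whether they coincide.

Row averages: Low=11.46, Moderate=11.52, High=11.54, VeryHigh=11.8, Extreme=12.06
Highest average = 12.06 → Extreme.
Column bests: State 1=12.5, State 2=12.8, State 3=12.7, State 4=12.5, State 5=12.2.
Low regrets: 1.8, 0.2, 1.0, 1.1, 1.3 → max 1.8
Moderate regrets: 1.2, 1.8, 0.0, 0.8, 1.3 → max 1.8
High regrets: 1.9, 0.0, 1.1, 1.9, 0.1 → max 1.9
VeryHigh regrets: 0.0, 1.5, 0.9, 0.2, 1.1 → max 1.5
Extreme regrets: 1.4, 1.0, 0.0, 0.0, 0.0 → max 1.4
Smallest max regret = 1.4 → Extreme.

laplace → Extreme; minimax regret → Extreme (agree)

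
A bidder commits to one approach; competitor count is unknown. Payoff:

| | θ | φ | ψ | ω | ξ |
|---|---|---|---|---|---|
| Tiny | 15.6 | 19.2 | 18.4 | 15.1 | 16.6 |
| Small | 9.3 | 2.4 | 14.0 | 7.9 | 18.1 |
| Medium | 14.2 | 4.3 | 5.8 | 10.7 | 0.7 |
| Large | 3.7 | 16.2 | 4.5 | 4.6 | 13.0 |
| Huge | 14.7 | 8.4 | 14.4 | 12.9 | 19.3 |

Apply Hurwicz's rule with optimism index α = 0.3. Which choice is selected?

Tiny

Tiny: 0.3·19.2 + 0.7·15.1 = 16.33
Small: 0.3·18.1 + 0.7·2.4 = 7.11
Medium: 0.3·14.2 + 0.7·0.7 = 4.75
Large: 0.3·16.2 + 0.7·3.7 = 7.45
Huge: 0.3·19.3 + 0.7·8.4 = 11.67
Highest Hurwicz score = 16.33 → Tiny.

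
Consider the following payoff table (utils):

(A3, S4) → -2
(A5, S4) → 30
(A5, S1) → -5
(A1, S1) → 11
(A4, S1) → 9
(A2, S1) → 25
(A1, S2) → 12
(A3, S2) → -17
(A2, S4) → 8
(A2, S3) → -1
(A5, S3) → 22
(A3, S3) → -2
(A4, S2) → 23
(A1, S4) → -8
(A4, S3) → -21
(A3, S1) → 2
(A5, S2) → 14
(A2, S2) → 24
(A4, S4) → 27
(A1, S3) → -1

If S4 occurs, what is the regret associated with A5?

Best payoff under S4 is 30.
Regret = 30 − 30 = 0.

0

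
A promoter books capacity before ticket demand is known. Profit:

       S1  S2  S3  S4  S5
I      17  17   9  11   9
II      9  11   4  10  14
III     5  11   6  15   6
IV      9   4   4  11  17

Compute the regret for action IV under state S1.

Best payoff under S1 is 17.
Regret = 17 − 9 = 8.

8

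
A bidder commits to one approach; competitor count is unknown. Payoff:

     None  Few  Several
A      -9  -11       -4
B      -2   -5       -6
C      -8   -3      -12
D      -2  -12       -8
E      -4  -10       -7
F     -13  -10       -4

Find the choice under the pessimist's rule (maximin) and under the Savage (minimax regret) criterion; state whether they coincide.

maximin → B; minimax regret → B (agree)

Row minima: A=-11, B=-6, C=-12, D=-12, E=-10, F=-13
Best worst-case = -6 → B.
Column bests: None=-2, Few=-3, Several=-4.
A regrets: 7, 8, 0 → max 8
B regrets: 0, 2, 2 → max 2
C regrets: 6, 0, 8 → max 8
D regrets: 0, 9, 4 → max 9
E regrets: 2, 7, 3 → max 7
F regrets: 11, 7, 0 → max 11
Smallest max regret = 2 → B.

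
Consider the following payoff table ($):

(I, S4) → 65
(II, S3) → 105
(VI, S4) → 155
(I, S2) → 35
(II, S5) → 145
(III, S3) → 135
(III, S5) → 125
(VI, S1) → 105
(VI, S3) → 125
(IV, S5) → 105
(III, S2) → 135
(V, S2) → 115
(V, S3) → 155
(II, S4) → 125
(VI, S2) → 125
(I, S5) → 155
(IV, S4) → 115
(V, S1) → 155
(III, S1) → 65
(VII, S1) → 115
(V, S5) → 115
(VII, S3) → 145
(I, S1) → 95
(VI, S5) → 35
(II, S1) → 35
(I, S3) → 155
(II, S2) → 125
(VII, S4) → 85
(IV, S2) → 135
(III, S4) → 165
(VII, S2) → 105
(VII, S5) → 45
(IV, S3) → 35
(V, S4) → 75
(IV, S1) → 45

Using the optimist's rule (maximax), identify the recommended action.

III

Row maxima: I=155, II=145, III=165, IV=135, V=155, VI=155, VII=145
Best best-case = 165 → III.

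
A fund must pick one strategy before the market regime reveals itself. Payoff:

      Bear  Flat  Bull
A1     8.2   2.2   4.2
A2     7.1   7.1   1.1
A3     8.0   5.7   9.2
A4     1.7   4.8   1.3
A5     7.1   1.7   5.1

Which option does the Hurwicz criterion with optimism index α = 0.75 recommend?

A1: 0.75·8.2 + 0.25·2.2 = 6.7
A2: 0.75·7.1 + 0.25·1.1 = 5.6
A3: 0.75·9.2 + 0.25·5.7 = 8.325
A4: 0.75·4.8 + 0.25·1.3 = 3.925
A5: 0.75·7.1 + 0.25·1.7 = 5.75
Highest Hurwicz score = 8.325 → A3.

A3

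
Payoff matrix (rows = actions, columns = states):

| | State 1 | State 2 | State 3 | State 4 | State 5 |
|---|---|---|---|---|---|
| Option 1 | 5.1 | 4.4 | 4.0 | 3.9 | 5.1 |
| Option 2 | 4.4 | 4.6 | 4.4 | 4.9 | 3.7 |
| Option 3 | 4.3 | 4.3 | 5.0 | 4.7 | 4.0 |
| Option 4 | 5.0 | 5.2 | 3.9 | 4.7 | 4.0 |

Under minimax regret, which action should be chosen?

Option 1

Column bests: State 1=5.1, State 2=5.2, State 3=5.0, State 4=4.9, State 5=5.1.
Option 1 regrets: 0.0, 0.8, 1.0, 1.0, 0.0 → max 1.0
Option 2 regrets: 0.7, 0.6, 0.6, 0.0, 1.4 → max 1.4
Option 3 regrets: 0.8, 0.9, 0.0, 0.2, 1.1 → max 1.1
Option 4 regrets: 0.1, 0.0, 1.1, 0.2, 1.1 → max 1.1
Smallest max regret = 1.0 → Option 1.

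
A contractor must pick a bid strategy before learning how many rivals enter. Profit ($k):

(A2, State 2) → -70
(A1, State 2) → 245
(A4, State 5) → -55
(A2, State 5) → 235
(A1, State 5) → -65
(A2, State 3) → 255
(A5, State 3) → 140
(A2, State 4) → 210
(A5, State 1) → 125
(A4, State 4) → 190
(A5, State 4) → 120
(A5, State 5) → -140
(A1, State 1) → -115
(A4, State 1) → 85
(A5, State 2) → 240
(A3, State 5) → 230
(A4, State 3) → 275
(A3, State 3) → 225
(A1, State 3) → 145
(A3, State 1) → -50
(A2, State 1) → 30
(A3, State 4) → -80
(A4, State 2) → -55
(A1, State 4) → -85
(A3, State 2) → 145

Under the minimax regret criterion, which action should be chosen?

Column bests: State 1=125, State 2=245, State 3=275, State 4=210, State 5=235.
A1 regrets: 240, 0, 130, 295, 300 → max 300
A2 regrets: 95, 315, 20, 0, 0 → max 315
A3 regrets: 175, 100, 50, 290, 5 → max 290
A4 regrets: 40, 300, 0, 20, 290 → max 300
A5 regrets: 0, 5, 135, 90, 375 → max 375
Smallest max regret = 290 → A3.

A3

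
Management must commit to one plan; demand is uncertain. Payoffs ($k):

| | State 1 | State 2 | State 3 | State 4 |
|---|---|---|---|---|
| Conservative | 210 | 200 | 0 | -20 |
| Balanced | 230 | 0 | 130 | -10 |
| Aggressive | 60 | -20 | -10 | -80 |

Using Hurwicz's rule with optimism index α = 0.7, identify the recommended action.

Conservative: 0.7·210 + 0.3·(-20) = 141
Balanced: 0.7·230 + 0.3·(-10) = 158
Aggressive: 0.7·60 + 0.3·(-80) = 18
Highest Hurwicz score = 158 → Balanced.

Balanced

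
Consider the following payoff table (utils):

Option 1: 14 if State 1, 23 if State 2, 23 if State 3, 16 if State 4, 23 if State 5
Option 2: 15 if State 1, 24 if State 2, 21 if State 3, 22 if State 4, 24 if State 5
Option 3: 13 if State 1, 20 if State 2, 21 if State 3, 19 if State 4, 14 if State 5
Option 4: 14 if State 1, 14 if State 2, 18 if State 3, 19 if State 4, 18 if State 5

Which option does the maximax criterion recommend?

Row maxima: Option 1=23, Option 2=24, Option 3=21, Option 4=19
Best best-case = 24 → Option 2.

Option 2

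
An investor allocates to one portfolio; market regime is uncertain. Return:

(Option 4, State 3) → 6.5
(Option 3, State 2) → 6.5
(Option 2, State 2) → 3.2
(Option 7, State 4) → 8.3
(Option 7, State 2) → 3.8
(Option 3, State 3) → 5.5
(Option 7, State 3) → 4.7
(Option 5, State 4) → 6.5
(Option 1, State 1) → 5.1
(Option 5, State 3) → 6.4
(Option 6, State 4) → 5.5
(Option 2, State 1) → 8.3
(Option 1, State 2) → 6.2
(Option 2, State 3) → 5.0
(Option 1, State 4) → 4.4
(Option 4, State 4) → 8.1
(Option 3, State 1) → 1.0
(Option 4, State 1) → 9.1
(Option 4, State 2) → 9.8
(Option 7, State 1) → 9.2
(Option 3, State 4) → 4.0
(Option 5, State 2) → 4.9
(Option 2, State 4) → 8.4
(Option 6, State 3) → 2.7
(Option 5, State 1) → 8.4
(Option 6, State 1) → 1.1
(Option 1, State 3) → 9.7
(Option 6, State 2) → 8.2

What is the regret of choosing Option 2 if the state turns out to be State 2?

6.6

Best payoff under State 2 is 9.8.
Regret = 9.8 − 3.2 = 6.6.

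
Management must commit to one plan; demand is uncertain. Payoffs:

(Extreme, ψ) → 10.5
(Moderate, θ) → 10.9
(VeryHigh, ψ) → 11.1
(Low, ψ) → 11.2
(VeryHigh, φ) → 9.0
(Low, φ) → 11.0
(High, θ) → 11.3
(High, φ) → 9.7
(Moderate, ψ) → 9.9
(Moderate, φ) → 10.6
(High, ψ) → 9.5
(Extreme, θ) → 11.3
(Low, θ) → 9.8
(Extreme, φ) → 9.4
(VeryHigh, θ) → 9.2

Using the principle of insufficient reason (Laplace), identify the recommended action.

Low

Row averages: Low=32/3, Moderate=157/15, High=61/6, VeryHigh=293/30, Extreme=10.4
Highest average = 32/3 → Low.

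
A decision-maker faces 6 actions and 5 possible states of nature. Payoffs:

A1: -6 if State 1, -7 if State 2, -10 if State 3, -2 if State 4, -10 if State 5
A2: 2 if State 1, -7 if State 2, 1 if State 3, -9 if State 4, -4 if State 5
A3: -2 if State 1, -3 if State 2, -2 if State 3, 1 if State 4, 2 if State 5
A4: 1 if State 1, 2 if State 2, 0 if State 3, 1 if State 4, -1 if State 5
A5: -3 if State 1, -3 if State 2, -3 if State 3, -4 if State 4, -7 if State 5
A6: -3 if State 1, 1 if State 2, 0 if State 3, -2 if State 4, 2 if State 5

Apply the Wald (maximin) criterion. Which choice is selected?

A4

Row minima: A1=-10, A2=-9, A3=-3, A4=-1, A5=-7, A6=-3
Best worst-case = -1 → A4.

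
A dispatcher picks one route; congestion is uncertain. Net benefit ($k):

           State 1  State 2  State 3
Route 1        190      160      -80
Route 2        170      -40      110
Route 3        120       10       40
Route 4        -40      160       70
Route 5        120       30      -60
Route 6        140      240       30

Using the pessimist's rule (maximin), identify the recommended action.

Route 6

Row minima: Route 1=-80, Route 2=-40, Route 3=10, Route 4=-40, Route 5=-60, Route 6=30
Best worst-case = 30 → Route 6.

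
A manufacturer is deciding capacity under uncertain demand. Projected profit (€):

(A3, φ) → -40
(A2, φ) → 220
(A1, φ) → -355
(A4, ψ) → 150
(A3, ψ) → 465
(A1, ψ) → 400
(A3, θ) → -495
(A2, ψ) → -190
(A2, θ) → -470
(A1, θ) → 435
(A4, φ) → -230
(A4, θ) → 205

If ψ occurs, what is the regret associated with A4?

Best payoff under ψ is 465.
Regret = 465 − 150 = 315.

315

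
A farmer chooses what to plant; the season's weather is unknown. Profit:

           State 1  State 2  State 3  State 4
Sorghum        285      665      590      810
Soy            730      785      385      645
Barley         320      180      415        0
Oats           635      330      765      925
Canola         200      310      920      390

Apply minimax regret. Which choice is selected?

Sorghum

Column bests: State 1=730, State 2=785, State 3=920, State 4=925.
Sorghum regrets: 445, 120, 330, 115 → max 445
Soy regrets: 0, 0, 535, 280 → max 535
Barley regrets: 410, 605, 505, 925 → max 925
Oats regrets: 95, 455, 155, 0 → max 455
Canola regrets: 530, 475, 0, 535 → max 535
Smallest max regret = 445 → Sorghum.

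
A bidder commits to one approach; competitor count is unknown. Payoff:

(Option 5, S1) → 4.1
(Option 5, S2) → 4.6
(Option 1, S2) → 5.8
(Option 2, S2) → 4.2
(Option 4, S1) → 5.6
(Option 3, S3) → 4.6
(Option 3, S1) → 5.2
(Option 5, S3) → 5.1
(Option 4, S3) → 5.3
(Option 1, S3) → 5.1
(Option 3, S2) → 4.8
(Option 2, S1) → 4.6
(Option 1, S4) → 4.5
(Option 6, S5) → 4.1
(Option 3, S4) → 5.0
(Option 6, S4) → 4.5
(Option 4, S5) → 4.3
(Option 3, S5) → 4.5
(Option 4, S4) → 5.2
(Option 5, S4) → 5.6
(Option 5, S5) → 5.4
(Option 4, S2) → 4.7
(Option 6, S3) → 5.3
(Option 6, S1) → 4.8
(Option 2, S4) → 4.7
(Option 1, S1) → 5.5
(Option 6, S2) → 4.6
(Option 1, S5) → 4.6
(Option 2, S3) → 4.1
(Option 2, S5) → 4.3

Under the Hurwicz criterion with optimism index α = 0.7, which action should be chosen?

Option 1

Option 1: 0.7·5.8 + 0.3·4.5 = 5.41
Option 2: 0.7·4.7 + 0.3·4.1 = 4.52
Option 3: 0.7·5.2 + 0.3·4.5 = 4.99
Option 4: 0.7·5.6 + 0.3·4.3 = 5.21
Option 5: 0.7·5.6 + 0.3·4.1 = 5.15
Option 6: 0.7·5.3 + 0.3·4.1 = 4.94
Highest Hurwicz score = 5.41 → Option 1.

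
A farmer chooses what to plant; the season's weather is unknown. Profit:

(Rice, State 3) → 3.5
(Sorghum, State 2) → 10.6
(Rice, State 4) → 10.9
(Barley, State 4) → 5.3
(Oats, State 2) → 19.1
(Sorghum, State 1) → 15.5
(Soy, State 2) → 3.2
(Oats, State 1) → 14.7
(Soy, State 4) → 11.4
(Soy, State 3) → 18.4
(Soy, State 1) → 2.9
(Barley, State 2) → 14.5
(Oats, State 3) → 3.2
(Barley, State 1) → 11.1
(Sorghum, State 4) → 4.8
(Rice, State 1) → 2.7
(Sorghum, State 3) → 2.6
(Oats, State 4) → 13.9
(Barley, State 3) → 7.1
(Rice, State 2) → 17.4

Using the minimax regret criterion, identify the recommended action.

Barley

Column bests: State 1=15.5, State 2=19.1, State 3=18.4, State 4=13.9.
Rice regrets: 12.8, 1.7, 14.9, 3.0 → max 14.9
Oats regrets: 0.8, 0.0, 15.2, 0.0 → max 15.2
Barley regrets: 4.4, 4.6, 11.3, 8.6 → max 11.3
Soy regrets: 12.6, 15.9, 0.0, 2.5 → max 15.9
Sorghum regrets: 0.0, 8.5, 15.8, 9.1 → max 15.8
Smallest max regret = 11.3 → Barley.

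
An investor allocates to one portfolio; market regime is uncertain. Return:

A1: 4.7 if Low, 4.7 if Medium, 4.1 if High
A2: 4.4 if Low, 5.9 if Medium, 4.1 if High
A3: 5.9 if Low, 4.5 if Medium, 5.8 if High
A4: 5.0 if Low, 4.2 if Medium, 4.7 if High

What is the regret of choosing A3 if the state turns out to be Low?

Best payoff under Low is 5.9.
Regret = 5.9 − 5.9 = 0.0.

0.0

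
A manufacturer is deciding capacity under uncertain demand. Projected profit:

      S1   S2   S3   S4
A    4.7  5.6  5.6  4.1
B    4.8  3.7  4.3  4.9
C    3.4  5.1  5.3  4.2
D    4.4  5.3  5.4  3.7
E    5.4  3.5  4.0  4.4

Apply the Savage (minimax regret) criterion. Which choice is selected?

A

Column bests: S1=5.4, S2=5.6, S3=5.6, S4=4.9.
A regrets: 0.7, 0.0, 0.0, 0.8 → max 0.8
B regrets: 0.6, 1.9, 1.3, 0.0 → max 1.9
C regrets: 2.0, 0.5, 0.3, 0.7 → max 2.0
D regrets: 1.0, 0.3, 0.2, 1.2 → max 1.2
E regrets: 0.0, 2.1, 1.6, 0.5 → max 2.1
Smallest max regret = 0.8 → A.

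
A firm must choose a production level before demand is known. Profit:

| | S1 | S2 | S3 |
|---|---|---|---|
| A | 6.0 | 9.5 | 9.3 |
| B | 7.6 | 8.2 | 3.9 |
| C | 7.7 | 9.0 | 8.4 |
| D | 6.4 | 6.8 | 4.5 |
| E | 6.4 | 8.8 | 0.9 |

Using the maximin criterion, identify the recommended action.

C

Row minima: A=6.0, B=3.9, C=7.7, D=4.5, E=0.9
Best worst-case = 7.7 → C.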